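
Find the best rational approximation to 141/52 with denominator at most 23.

Expand x = 141/52 as a continued fraction with the Euclidean algorithm:
  141 = 2*52 + 37, so a_0 = 2.
  52 = 1*37 + 15, so a_1 = 1.
  37 = 2*15 + 7, so a_2 = 2.
  15 = 2*7 + 1, so a_3 = 2.
  7 = 7*1 + 0, so a_4 = 7.
so x = [2; 1, 2, 2, 7].
Convergents (p_i = a_i*p_{i-1} + p_{i-2}, q_i = a_i*q_{i-1} + q_{i-2} with p_{-2}=0, p_{-1}=1, q_{-2}=1, q_{-1}=0), until the denominator exceeds 23:
  i=0: a_0=2, p_0 = 2*1 + 0 = 2, q_0 = 2*0 + 1 = 1.
  i=1: a_1=1, p_1 = 1*2 + 1 = 3, q_1 = 1*1 + 0 = 1.
  i=2: a_2=2, p_2 = 2*3 + 2 = 8, q_2 = 2*1 + 1 = 3.
  i=3: a_3=2, p_3 = 2*8 + 3 = 19, q_3 = 2*3 + 1 = 7.
  i=4: a_4=7, p_4 = 7*19 + 8 = 141, q_4 = 7*7 + 3 = 52.
q_4 = 52 > 23, so the last convergent with denominator <= 23 is p_3/q_3 = 19/7.
The closest fraction with denominator <= 23 is either p_3/q_3 or the intermediate fraction (k*p_3 + p_2)/(k*q_3 + q_2) with the largest k >= 1 whose denominator stays <= 23; these approach x as k grows, and every other convergent or intermediate fraction in range is farther away.
Largest k: floor((23 - q_2)/q_3) = floor((23 - 3)/7) = 2.
That gives (2*19 + 8)/(2*7 + 3) = 46/17.
Compare the errors: |x - 19/7| = |141*7 - 19*52|/(52*7) = 1/364, and |x - 46/17| = |141*17 - 46*52|/(52*17) = 5/884.
Cross-multiplying, 1*884 = 884 < 1820 = 5*364, so 1/364 is smaller: the convergent 19/7 is closer to x than 46/17.

19/7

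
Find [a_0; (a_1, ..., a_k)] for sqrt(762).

Write x_i = (sqrt(762) + m_i)/d_i with (m_0, d_0) = (0, 1). a_0 = floor(sqrt(762)) = 27, since 27^2 = 729 <= 762 < 784 = 28^2.
Iterate m_{i+1} = d_i*a_i - m_i, d_{i+1} = (762 - m_{i+1}^2)/d_i, a_{i+1} = floor((a_0 + m_{i+1})/d_{i+1}):
  m_1 = 1*27 - 0 = 27, d_1 = (762 - 27^2)/1 = 33/1 = 33, a_1 = floor((27 + 27)/33) = 1.
  m_2 = 33*1 - 27 = 6, d_2 = (762 - 6^2)/33 = 726/33 = 22, a_2 = floor((27 + 6)/22) = 1.
  m_3 = 22*1 - 6 = 16, d_3 = (762 - 16^2)/22 = 506/22 = 23, a_3 = floor((27 + 16)/23) = 1.
  m_4 = 23*1 - 16 = 7, d_4 = (762 - 7^2)/23 = 713/23 = 31, a_4 = floor((27 + 7)/31) = 1.
  m_5 = 31*1 - 7 = 24, d_5 = (762 - 24^2)/31 = 186/31 = 6, a_5 = floor((27 + 24)/6) = 8.
  m_6 = 6*8 - 24 = 24, d_6 = (762 - 24^2)/6 = 186/6 = 31, a_6 = floor((27 + 24)/31) = 1.
  m_7 = 31*1 - 24 = 7, d_7 = (762 - 7^2)/31 = 713/31 = 23, a_7 = floor((27 + 7)/23) = 1.
  m_8 = 23*1 - 7 = 16, d_8 = (762 - 16^2)/23 = 506/23 = 22, a_8 = floor((27 + 16)/22) = 1.
  m_9 = 22*1 - 16 = 6, d_9 = (762 - 6^2)/22 = 726/22 = 33, a_9 = floor((27 + 6)/33) = 1.
  m_10 = 33*1 - 6 = 27, d_10 = (762 - 27^2)/33 = 33/33 = 1, a_10 = floor((27 + 27)/1) = 54.
  m_11 = 1*54 - 27 = 27, d_11 = (762 - 27^2)/1 = 33/1 = 33: (m_11, d_11) = (m_1, d_1) = (27, 33), so from here the quotients repeat a_1, ..., a_10; the period length is 10.
Hence the expansion of sqrt(762) is a_0 = 27 followed by the repeating block 1, 1, 1, 1, 8, 1, 1, 1, 1, 54 (period 10).

[27; (1, 1, 1, 1, 8, 1, 1, 1, 1, 54)]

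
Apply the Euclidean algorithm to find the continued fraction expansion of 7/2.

[3; 2]

Run the Euclidean algorithm on 7 and 2; the successive quotients are the partial quotients a_0, a_1, ... (each step inverts the fractional part left over by the previous one):
  7 = 3*2 + 1, so a_0 = 3.
  2 = 2*1 + 0, so a_1 = 2.
The remainder reaches 0 after 2 divisions, so the expansion has 2 partial quotients, read off in order.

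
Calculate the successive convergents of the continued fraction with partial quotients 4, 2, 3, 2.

4/1, 9/2, 31/7, 71/16

Using the convergent recurrence p_i = a_i*p_{i-1} + p_{i-2}, q_i = a_i*q_{i-1} + q_{i-2} with p_{-2}=0, p_{-1}=1, q_{-2}=1, q_{-1}=0:
  i=0: a_0=4, p_0 = 4*1 + 0 = 4, q_0 = 4*0 + 1 = 1.
  i=1: a_1=2, p_1 = 2*4 + 1 = 9, q_1 = 2*1 + 0 = 2.
  i=2: a_2=3, p_2 = 3*9 + 4 = 31, q_2 = 3*2 + 1 = 7.
  i=3: a_3=2, p_3 = 2*31 + 9 = 71, q_3 = 2*7 + 2 = 16.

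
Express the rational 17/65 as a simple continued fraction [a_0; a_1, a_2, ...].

Run the Euclidean algorithm on 17 and 65; the successive quotients are the partial quotients a_0, a_1, ... (each step inverts the fractional part left over by the previous one):
  17 = 0*65 + 17, so a_0 = 0.
  65 = 3*17 + 14, so a_1 = 3.
  17 = 1*14 + 3, so a_2 = 1.
  14 = 4*3 + 2, so a_3 = 4.
  3 = 1*2 + 1, so a_4 = 1.
  2 = 2*1 + 0, so a_5 = 2.
The remainder reaches 0 after 6 divisions, so the expansion has 6 partial quotients, read off in order.

[0; 3, 1, 4, 1, 2]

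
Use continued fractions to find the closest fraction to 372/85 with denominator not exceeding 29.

35/8

Expand x = 372/85 as a continued fraction with the Euclidean algorithm:
  372 = 4*85 + 32, so a_0 = 4.
  85 = 2*32 + 21, so a_1 = 2.
  32 = 1*21 + 11, so a_2 = 1.
  21 = 1*11 + 10, so a_3 = 1.
  11 = 1*10 + 1, so a_4 = 1.
  10 = 10*1 + 0, so a_5 = 10.
so x = [4; 2, 1, 1, 1, 10].
Convergents (p_i = a_i*p_{i-1} + p_{i-2}, q_i = a_i*q_{i-1} + q_{i-2} with p_{-2}=0, p_{-1}=1, q_{-2}=1, q_{-1}=0), until the denominator exceeds 29:
  i=0: a_0=4, p_0 = 4*1 + 0 = 4, q_0 = 4*0 + 1 = 1.
  i=1: a_1=2, p_1 = 2*4 + 1 = 9, q_1 = 2*1 + 0 = 2.
  i=2: a_2=1, p_2 = 1*9 + 4 = 13, q_2 = 1*2 + 1 = 3.
  i=3: a_3=1, p_3 = 1*13 + 9 = 22, q_3 = 1*3 + 2 = 5.
  i=4: a_4=1, p_4 = 1*22 + 13 = 35, q_4 = 1*5 + 3 = 8.
  i=5: a_5=10, p_5 = 10*35 + 22 = 372, q_5 = 10*8 + 5 = 85.
q_5 = 85 > 29, so the last convergent with denominator <= 29 is p_4/q_4 = 35/8.
The closest fraction with denominator <= 29 is either p_4/q_4 or the intermediate fraction (k*p_4 + p_3)/(k*q_4 + q_3) with the largest k >= 1 whose denominator stays <= 29; these approach x as k grows, and every other convergent or intermediate fraction in range is farther away.
Largest k: floor((29 - q_3)/q_4) = floor((29 - 5)/8) = 3.
That gives (3*35 + 22)/(3*8 + 5) = 127/29.
Compare the errors: |x - 35/8| = |372*8 - 35*85|/(85*8) = 1/680, and |x - 127/29| = |372*29 - 127*85|/(85*29) = 7/2465.
Cross-multiplying, 1*2465 = 2465 < 4760 = 7*680, so 1/680 is smaller: the convergent 35/8 is closer to x than 127/29.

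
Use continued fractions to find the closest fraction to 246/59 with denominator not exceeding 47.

Expand x = 246/59 as a continued fraction with the Euclidean algorithm:
  246 = 4*59 + 10, so a_0 = 4.
  59 = 5*10 + 9, so a_1 = 5.
  10 = 1*9 + 1, so a_2 = 1.
  9 = 9*1 + 0, so a_3 = 9.
so x = [4; 5, 1, 9].
Convergents (p_i = a_i*p_{i-1} + p_{i-2}, q_i = a_i*q_{i-1} + q_{i-2} with p_{-2}=0, p_{-1}=1, q_{-2}=1, q_{-1}=0), until the denominator exceeds 47:
  i=0: a_0=4, p_0 = 4*1 + 0 = 4, q_0 = 4*0 + 1 = 1.
  i=1: a_1=5, p_1 = 5*4 + 1 = 21, q_1 = 5*1 + 0 = 5.
  i=2: a_2=1, p_2 = 1*21 + 4 = 25, q_2 = 1*5 + 1 = 6.
  i=3: a_3=9, p_3 = 9*25 + 21 = 246, q_3 = 9*6 + 5 = 59.
q_3 = 59 > 47, so the last convergent with denominator <= 47 is p_2/q_2 = 25/6.
The closest fraction with denominator <= 47 is either p_2/q_2 or the intermediate fraction (k*p_2 + p_1)/(k*q_2 + q_1) with the largest k >= 1 whose denominator stays <= 47; these approach x as k grows, and every other convergent or intermediate fraction in range is farther away.
Largest k: floor((47 - q_1)/q_2) = floor((47 - 5)/6) = 7.
That gives (7*25 + 21)/(7*6 + 5) = 196/47.
Compare the errors: |x - 25/6| = |246*6 - 25*59|/(59*6) = 1/354, and |x - 196/47| = |246*47 - 196*59|/(59*47) = 2/2773.
Cross-multiplying, 2*354 = 708 < 2773 = 1*2773, so 2/2773 is smaller: the intermediate fraction 196/47 is closer to x than 25/6.

196/47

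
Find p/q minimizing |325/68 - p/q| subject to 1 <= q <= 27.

Expand x = 325/68 as a continued fraction with the Euclidean algorithm:
  325 = 4*68 + 53, so a_0 = 4.
  68 = 1*53 + 15, so a_1 = 1.
  53 = 3*15 + 8, so a_2 = 3.
  15 = 1*8 + 7, so a_3 = 1.
  8 = 1*7 + 1, so a_4 = 1.
  7 = 7*1 + 0, so a_5 = 7.
so x = [4; 1, 3, 1, 1, 7].
Convergents (p_i = a_i*p_{i-1} + p_{i-2}, q_i = a_i*q_{i-1} + q_{i-2} with p_{-2}=0, p_{-1}=1, q_{-2}=1, q_{-1}=0), until the denominator exceeds 27:
  i=0: a_0=4, p_0 = 4*1 + 0 = 4, q_0 = 4*0 + 1 = 1.
  i=1: a_1=1, p_1 = 1*4 + 1 = 5, q_1 = 1*1 + 0 = 1.
  i=2: a_2=3, p_2 = 3*5 + 4 = 19, q_2 = 3*1 + 1 = 4.
  i=3: a_3=1, p_3 = 1*19 + 5 = 24, q_3 = 1*4 + 1 = 5.
  i=4: a_4=1, p_4 = 1*24 + 19 = 43, q_4 = 1*5 + 4 = 9.
  i=5: a_5=7, p_5 = 7*43 + 24 = 325, q_5 = 7*9 + 5 = 68.
q_5 = 68 > 27, so the last convergent with denominator <= 27 is p_4/q_4 = 43/9.
The closest fraction with denominator <= 27 is either p_4/q_4 or the intermediate fraction (k*p_4 + p_3)/(k*q_4 + q_3) with the largest k >= 1 whose denominator stays <= 27; these approach x as k grows, and every other convergent or intermediate fraction in range is farther away.
Largest k: floor((27 - q_3)/q_4) = floor((27 - 5)/9) = 2.
That gives (2*43 + 24)/(2*9 + 5) = 110/23.
Compare the errors: |x - 43/9| = |325*9 - 43*68|/(68*9) = 1/612, and |x - 110/23| = |325*23 - 110*68|/(68*23) = 5/1564.
Cross-multiplying, 1*1564 = 1564 < 3060 = 5*612, so 1/612 is smaller: the convergent 43/9 is closer to x than 110/23.

43/9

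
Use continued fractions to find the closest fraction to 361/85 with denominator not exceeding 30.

17/4

Expand x = 361/85 as a continued fraction with the Euclidean algorithm:
  361 = 4*85 + 21, so a_0 = 4.
  85 = 4*21 + 1, so a_1 = 4.
  21 = 21*1 + 0, so a_2 = 21.
so x = [4; 4, 21].
Convergents (p_i = a_i*p_{i-1} + p_{i-2}, q_i = a_i*q_{i-1} + q_{i-2} with p_{-2}=0, p_{-1}=1, q_{-2}=1, q_{-1}=0), until the denominator exceeds 30:
  i=0: a_0=4, p_0 = 4*1 + 0 = 4, q_0 = 4*0 + 1 = 1.
  i=1: a_1=4, p_1 = 4*4 + 1 = 17, q_1 = 4*1 + 0 = 4.
  i=2: a_2=21, p_2 = 21*17 + 4 = 361, q_2 = 21*4 + 1 = 85.
q_2 = 85 > 30, so the last convergent with denominator <= 30 is p_1/q_1 = 17/4.
The closest fraction with denominator <= 30 is either p_1/q_1 or the intermediate fraction (k*p_1 + p_0)/(k*q_1 + q_0) with the largest k >= 1 whose denominator stays <= 30; these approach x as k grows, and every other convergent or intermediate fraction in range is farther away.
Largest k: floor((30 - q_0)/q_1) = floor((30 - 1)/4) = 7.
That gives (7*17 + 4)/(7*4 + 1) = 123/29.
Compare the errors: |x - 17/4| = |361*4 - 17*85|/(85*4) = 1/340, and |x - 123/29| = |361*29 - 123*85|/(85*29) = 14/2465.
Cross-multiplying, 1*2465 = 2465 < 4760 = 14*340, so 1/340 is smaller: the convergent 17/4 is closer to x than 123/29.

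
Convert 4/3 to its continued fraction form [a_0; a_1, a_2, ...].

[1; 3]

Run the Euclidean algorithm on 4 and 3; the successive quotients are the partial quotients a_0, a_1, ... (each step inverts the fractional part left over by the previous one):
  4 = 1*3 + 1, so a_0 = 1.
  3 = 3*1 + 0, so a_1 = 3.
The remainder reaches 0 after 2 divisions, so the expansion has 2 partial quotients, read off in order.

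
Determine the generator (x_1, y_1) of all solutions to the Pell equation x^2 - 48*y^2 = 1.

First expand sqrt(48) as a continued fraction. With x_i = (sqrt(48) + m_i)/d_i and (m_0, d_0) = (0, 1): a_0 = floor(sqrt(48)) = 6, since 6^2 = 36 <= 48 < 49 = 7^2.
Iterate m_{i+1} = d_i*a_i - m_i, d_{i+1} = (48 - m_{i+1}^2)/d_i, a_{i+1} = floor((a_0 + m_{i+1})/d_{i+1}):
  m_1 = 1*6 - 0 = 6, d_1 = (48 - 6^2)/1 = 12/1 = 12, a_1 = floor((6 + 6)/12) = 1.
  m_2 = 12*1 - 6 = 6, d_2 = (48 - 6^2)/12 = 12/12 = 1, a_2 = floor((6 + 6)/1) = 12.
  m_3 = 1*12 - 6 = 6, d_3 = (48 - 6^2)/1 = 12/1 = 12: (m_3, d_3) = (m_1, d_1) = (6, 12), so from here the quotients repeat a_1, a_2; the period length is 2.
So sqrt(48) = [6; (1, 12)] with period length k = 2.
k is even, so the fundamental solution of x^2 - 48y^2 = 1 is (p_{k-1}, q_{k-1}) = (p_1, q_1); compute convergents through index 1.
Convergents (p_i = a_i*p_{i-1} + p_{i-2}, q_i = a_i*q_{i-1} + q_{i-2} with p_{-2}=0, p_{-1}=1, q_{-2}=1, q_{-1}=0):
  i=0: a_0=6, p_0 = 6*1 + 0 = 6, q_0 = 6*0 + 1 = 1.
  i=1: a_1=1, p_1 = 1*6 + 1 = 7, q_1 = 1*1 + 0 = 1.
Check: 7^2 - 48*1^2 = 49 - 48 = 1, so (x, y) = (7, 1) solves the equation, and by the theorem it is the least positive solution.

(x, y) = (7, 1)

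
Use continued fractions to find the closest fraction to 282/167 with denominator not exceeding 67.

103/61

Expand x = 282/167 as a continued fraction with the Euclidean algorithm:
  282 = 1*167 + 115, so a_0 = 1.
  167 = 1*115 + 52, so a_1 = 1.
  115 = 2*52 + 11, so a_2 = 2.
  52 = 4*11 + 8, so a_3 = 4.
  11 = 1*8 + 3, so a_4 = 1.
  8 = 2*3 + 2, so a_5 = 2.
  3 = 1*2 + 1, so a_6 = 1.
  2 = 2*1 + 0, so a_7 = 2.
so x = [1; 1, 2, 4, 1, 2, 1, 2].
Convergents (p_i = a_i*p_{i-1} + p_{i-2}, q_i = a_i*q_{i-1} + q_{i-2} with p_{-2}=0, p_{-1}=1, q_{-2}=1, q_{-1}=0), until the denominator exceeds 67:
  i=0: a_0=1, p_0 = 1*1 + 0 = 1, q_0 = 1*0 + 1 = 1.
  i=1: a_1=1, p_1 = 1*1 + 1 = 2, q_1 = 1*1 + 0 = 1.
  i=2: a_2=2, p_2 = 2*2 + 1 = 5, q_2 = 2*1 + 1 = 3.
  i=3: a_3=4, p_3 = 4*5 + 2 = 22, q_3 = 4*3 + 1 = 13.
  i=4: a_4=1, p_4 = 1*22 + 5 = 27, q_4 = 1*13 + 3 = 16.
  i=5: a_5=2, p_5 = 2*27 + 22 = 76, q_5 = 2*16 + 13 = 45.
  i=6: a_6=1, p_6 = 1*76 + 27 = 103, q_6 = 1*45 + 16 = 61.
  i=7: a_7=2, p_7 = 2*103 + 76 = 282, q_7 = 2*61 + 45 = 167.
q_7 = 167 > 67, so the last convergent with denominator <= 67 is p_6/q_6 = 103/61.
The closest fraction with denominator <= 67 is either p_6/q_6 or the intermediate fraction (k*p_6 + p_5)/(k*q_6 + q_5) with the largest k >= 1 whose denominator stays <= 67; these approach x as k grows, and every other convergent or intermediate fraction in range is farther away.
Largest k: floor((67 - q_5)/q_6) = floor((67 - 45)/61) = 0.
Since k = 0, no intermediate fraction beyond p_6/q_6 has denominator <= 67, so the convergent 103/61 is the closest (its error is |282*61 - 103*167|/(167*61) = 1/10187).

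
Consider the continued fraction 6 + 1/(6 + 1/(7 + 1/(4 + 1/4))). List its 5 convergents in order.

Using the convergent recurrence p_i = a_i*p_{i-1} + p_{i-2}, q_i = a_i*q_{i-1} + q_{i-2} with p_{-2}=0, p_{-1}=1, q_{-2}=1, q_{-1}=0:
  i=0: a_0=6, p_0 = 6*1 + 0 = 6, q_0 = 6*0 + 1 = 1.
  i=1: a_1=6, p_1 = 6*6 + 1 = 37, q_1 = 6*1 + 0 = 6.
  i=2: a_2=7, p_2 = 7*37 + 6 = 265, q_2 = 7*6 + 1 = 43.
  i=3: a_3=4, p_3 = 4*265 + 37 = 1097, q_3 = 4*43 + 6 = 178.
  i=4: a_4=4, p_4 = 4*1097 + 265 = 4653, q_4 = 4*178 + 43 = 755.

6/1, 37/6, 265/43, 1097/178, 4653/755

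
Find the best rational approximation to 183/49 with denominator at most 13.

Expand x = 183/49 as a continued fraction with the Euclidean algorithm:
  183 = 3*49 + 36, so a_0 = 3.
  49 = 1*36 + 13, so a_1 = 1.
  36 = 2*13 + 10, so a_2 = 2.
  13 = 1*10 + 3, so a_3 = 1.
  10 = 3*3 + 1, so a_4 = 3.
  3 = 3*1 + 0, so a_5 = 3.
so x = [3; 1, 2, 1, 3, 3].
Convergents (p_i = a_i*p_{i-1} + p_{i-2}, q_i = a_i*q_{i-1} + q_{i-2} with p_{-2}=0, p_{-1}=1, q_{-2}=1, q_{-1}=0), until the denominator exceeds 13:
  i=0: a_0=3, p_0 = 3*1 + 0 = 3, q_0 = 3*0 + 1 = 1.
  i=1: a_1=1, p_1 = 1*3 + 1 = 4, q_1 = 1*1 + 0 = 1.
  i=2: a_2=2, p_2 = 2*4 + 3 = 11, q_2 = 2*1 + 1 = 3.
  i=3: a_3=1, p_3 = 1*11 + 4 = 15, q_3 = 1*3 + 1 = 4.
  i=4: a_4=3, p_4 = 3*15 + 11 = 56, q_4 = 3*4 + 3 = 15.
q_4 = 15 > 13, so the last convergent with denominator <= 13 is p_3/q_3 = 15/4.
The closest fraction with denominator <= 13 is either p_3/q_3 or the intermediate fraction (k*p_3 + p_2)/(k*q_3 + q_2) with the largest k >= 1 whose denominator stays <= 13; these approach x as k grows, and every other convergent or intermediate fraction in range is farther away.
Largest k: floor((13 - q_2)/q_3) = floor((13 - 3)/4) = 2.
That gives (2*15 + 11)/(2*4 + 3) = 41/11.
Compare the errors: |x - 15/4| = |183*4 - 15*49|/(49*4) = 3/196, and |x - 41/11| = |183*11 - 41*49|/(49*11) = 4/539.
Cross-multiplying, 4*196 = 784 < 1617 = 3*539, so 4/539 is smaller: the intermediate fraction 41/11 is closer to x than 15/4.

41/11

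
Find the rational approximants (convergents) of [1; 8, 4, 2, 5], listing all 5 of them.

Using the convergent recurrence p_i = a_i*p_{i-1} + p_{i-2}, q_i = a_i*q_{i-1} + q_{i-2} with p_{-2}=0, p_{-1}=1, q_{-2}=1, q_{-1}=0:
  i=0: a_0=1, p_0 = 1*1 + 0 = 1, q_0 = 1*0 + 1 = 1.
  i=1: a_1=8, p_1 = 8*1 + 1 = 9, q_1 = 8*1 + 0 = 8.
  i=2: a_2=4, p_2 = 4*9 + 1 = 37, q_2 = 4*8 + 1 = 33.
  i=3: a_3=2, p_3 = 2*37 + 9 = 83, q_3 = 2*33 + 8 = 74.
  i=4: a_4=5, p_4 = 5*83 + 37 = 452, q_4 = 5*74 + 33 = 403.

1/1, 9/8, 37/33, 83/74, 452/403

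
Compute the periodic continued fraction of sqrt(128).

[11; (3, 5, 3, 22)]

Write x_i = (sqrt(128) + m_i)/d_i with (m_0, d_0) = (0, 1). a_0 = floor(sqrt(128)) = 11, since 11^2 = 121 <= 128 < 144 = 12^2.
Iterate m_{i+1} = d_i*a_i - m_i, d_{i+1} = (128 - m_{i+1}^2)/d_i, a_{i+1} = floor((a_0 + m_{i+1})/d_{i+1}):
  m_1 = 1*11 - 0 = 11, d_1 = (128 - 11^2)/1 = 7/1 = 7, a_1 = floor((11 + 11)/7) = 3.
  m_2 = 7*3 - 11 = 10, d_2 = (128 - 10^2)/7 = 28/7 = 4, a_2 = floor((11 + 10)/4) = 5.
  m_3 = 4*5 - 10 = 10, d_3 = (128 - 10^2)/4 = 28/4 = 7, a_3 = floor((11 + 10)/7) = 3.
  m_4 = 7*3 - 10 = 11, d_4 = (128 - 11^2)/7 = 7/7 = 1, a_4 = floor((11 + 11)/1) = 22.
  m_5 = 1*22 - 11 = 11, d_5 = (128 - 11^2)/1 = 7/1 = 7: (m_5, d_5) = (m_1, d_1) = (11, 7), so from here the quotients repeat a_1, ..., a_4; the period length is 4.
Hence the expansion of sqrt(128) is a_0 = 11 followed by the repeating block 3, 5, 3, 22 (period 4).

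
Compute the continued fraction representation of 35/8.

Run the Euclidean algorithm on 35 and 8; the successive quotients are the partial quotients a_0, a_1, ... (each step inverts the fractional part left over by the previous one):
  35 = 4*8 + 3, so a_0 = 4.
  8 = 2*3 + 2, so a_1 = 2.
  3 = 1*2 + 1, so a_2 = 1.
  2 = 2*1 + 0, so a_3 = 2.
The remainder reaches 0 after 4 divisions, so the expansion has 4 partial quotients, read off in order.

[4; 2, 1, 2]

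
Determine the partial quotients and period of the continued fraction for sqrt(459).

[21; (2, 2, 1, 4, 21, 4, 1, 2, 2, 42)]

Write x_i = (sqrt(459) + m_i)/d_i with (m_0, d_0) = (0, 1). a_0 = floor(sqrt(459)) = 21, since 21^2 = 441 <= 459 < 484 = 22^2.
Iterate m_{i+1} = d_i*a_i - m_i, d_{i+1} = (459 - m_{i+1}^2)/d_i, a_{i+1} = floor((a_0 + m_{i+1})/d_{i+1}):
  m_1 = 1*21 - 0 = 21, d_1 = (459 - 21^2)/1 = 18/1 = 18, a_1 = floor((21 + 21)/18) = 2.
  m_2 = 18*2 - 21 = 15, d_2 = (459 - 15^2)/18 = 234/18 = 13, a_2 = floor((21 + 15)/13) = 2.
  m_3 = 13*2 - 15 = 11, d_3 = (459 - 11^2)/13 = 338/13 = 26, a_3 = floor((21 + 11)/26) = 1.
  m_4 = 26*1 - 11 = 15, d_4 = (459 - 15^2)/26 = 234/26 = 9, a_4 = floor((21 + 15)/9) = 4.
  m_5 = 9*4 - 15 = 21, d_5 = (459 - 21^2)/9 = 18/9 = 2, a_5 = floor((21 + 21)/2) = 21.
  m_6 = 2*21 - 21 = 21, d_6 = (459 - 21^2)/2 = 18/2 = 9, a_6 = floor((21 + 21)/9) = 4.
  m_7 = 9*4 - 21 = 15, d_7 = (459 - 15^2)/9 = 234/9 = 26, a_7 = floor((21 + 15)/26) = 1.
  m_8 = 26*1 - 15 = 11, d_8 = (459 - 11^2)/26 = 338/26 = 13, a_8 = floor((21 + 11)/13) = 2.
  m_9 = 13*2 - 11 = 15, d_9 = (459 - 15^2)/13 = 234/13 = 18, a_9 = floor((21 + 15)/18) = 2.
  m_10 = 18*2 - 15 = 21, d_10 = (459 - 21^2)/18 = 18/18 = 1, a_10 = floor((21 + 21)/1) = 42.
  m_11 = 1*42 - 21 = 21, d_11 = (459 - 21^2)/1 = 18/1 = 18: (m_11, d_11) = (m_1, d_1) = (21, 18), so from here the quotients repeat a_1, ..., a_10; the period length is 10.
Hence the expansion of sqrt(459) is a_0 = 21 followed by the repeating block 2, 2, 1, 4, 21, 4, 1, 2, 2, 42 (period 10).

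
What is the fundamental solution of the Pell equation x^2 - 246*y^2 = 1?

First expand sqrt(246) as a continued fraction. With x_i = (sqrt(246) + m_i)/d_i and (m_0, d_0) = (0, 1): a_0 = floor(sqrt(246)) = 15, since 15^2 = 225 <= 246 < 256 = 16^2.
Iterate m_{i+1} = d_i*a_i - m_i, d_{i+1} = (246 - m_{i+1}^2)/d_i, a_{i+1} = floor((a_0 + m_{i+1})/d_{i+1}):
  m_1 = 1*15 - 0 = 15, d_1 = (246 - 15^2)/1 = 21/1 = 21, a_1 = floor((15 + 15)/21) = 1.
  m_2 = 21*1 - 15 = 6, d_2 = (246 - 6^2)/21 = 210/21 = 10, a_2 = floor((15 + 6)/10) = 2.
  m_3 = 10*2 - 6 = 14, d_3 = (246 - 14^2)/10 = 50/10 = 5, a_3 = floor((15 + 14)/5) = 5.
  m_4 = 5*5 - 14 = 11, d_4 = (246 - 11^2)/5 = 125/5 = 25, a_4 = floor((15 + 11)/25) = 1.
  m_5 = 25*1 - 11 = 14, d_5 = (246 - 14^2)/25 = 50/25 = 2, a_5 = floor((15 + 14)/2) = 14.
  m_6 = 2*14 - 14 = 14, d_6 = (246 - 14^2)/2 = 50/2 = 25, a_6 = floor((15 + 14)/25) = 1.
  m_7 = 25*1 - 14 = 11, d_7 = (246 - 11^2)/25 = 125/25 = 5, a_7 = floor((15 + 11)/5) = 5.
  m_8 = 5*5 - 11 = 14, d_8 = (246 - 14^2)/5 = 50/5 = 10, a_8 = floor((15 + 14)/10) = 2.
  m_9 = 10*2 - 14 = 6, d_9 = (246 - 6^2)/10 = 210/10 = 21, a_9 = floor((15 + 6)/21) = 1.
  m_10 = 21*1 - 6 = 15, d_10 = (246 - 15^2)/21 = 21/21 = 1, a_10 = floor((15 + 15)/1) = 30.
  m_11 = 1*30 - 15 = 15, d_11 = (246 - 15^2)/1 = 21/1 = 21: (m_11, d_11) = (m_1, d_1) = (15, 21), so from here the quotients repeat a_1, ..., a_10; the period length is 10.
So sqrt(246) = [15; (1, 2, 5, 1, 14, 1, 5, 2, 1, 30)] with period length k = 10.
k is even, so the fundamental solution of x^2 - 246y^2 = 1 is (p_{k-1}, q_{k-1}) = (p_9, q_9); compute convergents through index 9.
Convergents (p_i = a_i*p_{i-1} + p_{i-2}, q_i = a_i*q_{i-1} + q_{i-2} with p_{-2}=0, p_{-1}=1, q_{-2}=1, q_{-1}=0):
  i=0: a_0=15, p_0 = 15*1 + 0 = 15, q_0 = 15*0 + 1 = 1.
  i=1: a_1=1, p_1 = 1*15 + 1 = 16, q_1 = 1*1 + 0 = 1.
  i=2: a_2=2, p_2 = 2*16 + 15 = 47, q_2 = 2*1 + 1 = 3.
  i=3: a_3=5, p_3 = 5*47 + 16 = 251, q_3 = 5*3 + 1 = 16.
  i=4: a_4=1, p_4 = 1*251 + 47 = 298, q_4 = 1*16 + 3 = 19.
  i=5: a_5=14, p_5 = 14*298 + 251 = 4423, q_5 = 14*19 + 16 = 282.
  i=6: a_6=1, p_6 = 1*4423 + 298 = 4721, q_6 = 1*282 + 19 = 301.
  i=7: a_7=5, p_7 = 5*4721 + 4423 = 28028, q_7 = 5*301 + 282 = 1787.
  i=8: a_8=2, p_8 = 2*28028 + 4721 = 60777, q_8 = 2*1787 + 301 = 3875.
  i=9: a_9=1, p_9 = 1*60777 + 28028 = 88805, q_9 = 1*3875 + 1787 = 5662.
Check: 88805^2 - 246*5662^2 = 7886328025 - 7886328024 = 1, so (x, y) = (88805, 5662) solves the equation, and by the theorem it is the least positive solution.

(x, y) = (88805, 5662)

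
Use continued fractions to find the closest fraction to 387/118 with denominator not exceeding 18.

Expand x = 387/118 as a continued fraction with the Euclidean algorithm:
  387 = 3*118 + 33, so a_0 = 3.
  118 = 3*33 + 19, so a_1 = 3.
  33 = 1*19 + 14, so a_2 = 1.
  19 = 1*14 + 5, so a_3 = 1.
  14 = 2*5 + 4, so a_4 = 2.
  5 = 1*4 + 1, so a_5 = 1.
  4 = 4*1 + 0, so a_6 = 4.
so x = [3; 3, 1, 1, 2, 1, 4].
Convergents (p_i = a_i*p_{i-1} + p_{i-2}, q_i = a_i*q_{i-1} + q_{i-2} with p_{-2}=0, p_{-1}=1, q_{-2}=1, q_{-1}=0), until the denominator exceeds 18:
  i=0: a_0=3, p_0 = 3*1 + 0 = 3, q_0 = 3*0 + 1 = 1.
  i=1: a_1=3, p_1 = 3*3 + 1 = 10, q_1 = 3*1 + 0 = 3.
  i=2: a_2=1, p_2 = 1*10 + 3 = 13, q_2 = 1*3 + 1 = 4.
  i=3: a_3=1, p_3 = 1*13 + 10 = 23, q_3 = 1*4 + 3 = 7.
  i=4: a_4=2, p_4 = 2*23 + 13 = 59, q_4 = 2*7 + 4 = 18.
  i=5: a_5=1, p_5 = 1*59 + 23 = 82, q_5 = 1*18 + 7 = 25.
q_5 = 25 > 18, so the last convergent with denominator <= 18 is p_4/q_4 = 59/18.
The closest fraction with denominator <= 18 is either p_4/q_4 or the intermediate fraction (k*p_4 + p_3)/(k*q_4 + q_3) with the largest k >= 1 whose denominator stays <= 18; these approach x as k grows, and every other convergent or intermediate fraction in range is farther away.
Largest k: floor((18 - q_3)/q_4) = floor((18 - 7)/18) = 0.
Since k = 0, no intermediate fraction beyond p_4/q_4 has denominator <= 18, so the convergent 59/18 is the closest (its error is |387*18 - 59*118|/(118*18) = 4/2124).

59/18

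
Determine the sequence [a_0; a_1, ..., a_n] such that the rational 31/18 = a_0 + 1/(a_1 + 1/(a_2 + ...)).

Run the Euclidean algorithm on 31 and 18; the successive quotients are the partial quotients a_0, a_1, ... (each step inverts the fractional part left over by the previous one):
  31 = 1*18 + 13, so a_0 = 1.
  18 = 1*13 + 5, so a_1 = 1.
  13 = 2*5 + 3, so a_2 = 2.
  5 = 1*3 + 2, so a_3 = 1.
  3 = 1*2 + 1, so a_4 = 1.
  2 = 2*1 + 0, so a_5 = 2.
The remainder reaches 0 after 6 divisions, so the expansion has 6 partial quotients, read off in order.

[1; 1, 2, 1, 1, 2]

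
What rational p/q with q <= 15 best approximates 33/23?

10/7

Expand x = 33/23 as a continued fraction with the Euclidean algorithm:
  33 = 1*23 + 10, so a_0 = 1.
  23 = 2*10 + 3, so a_1 = 2.
  10 = 3*3 + 1, so a_2 = 3.
  3 = 3*1 + 0, so a_3 = 3.
so x = [1; 2, 3, 3].
Convergents (p_i = a_i*p_{i-1} + p_{i-2}, q_i = a_i*q_{i-1} + q_{i-2} with p_{-2}=0, p_{-1}=1, q_{-2}=1, q_{-1}=0), until the denominator exceeds 15:
  i=0: a_0=1, p_0 = 1*1 + 0 = 1, q_0 = 1*0 + 1 = 1.
  i=1: a_1=2, p_1 = 2*1 + 1 = 3, q_1 = 2*1 + 0 = 2.
  i=2: a_2=3, p_2 = 3*3 + 1 = 10, q_2 = 3*2 + 1 = 7.
  i=3: a_3=3, p_3 = 3*10 + 3 = 33, q_3 = 3*7 + 2 = 23.
q_3 = 23 > 15, so the last convergent with denominator <= 15 is p_2/q_2 = 10/7.
The closest fraction with denominator <= 15 is either p_2/q_2 or the intermediate fraction (k*p_2 + p_1)/(k*q_2 + q_1) with the largest k >= 1 whose denominator stays <= 15; these approach x as k grows, and every other convergent or intermediate fraction in range is farther away.
Largest k: floor((15 - q_1)/q_2) = floor((15 - 2)/7) = 1.
That gives (1*10 + 3)/(1*7 + 2) = 13/9.
Compare the errors: |x - 10/7| = |33*7 - 10*23|/(23*7) = 1/161, and |x - 13/9| = |33*9 - 13*23|/(23*9) = 2/207.
Cross-multiplying, 1*207 = 207 < 322 = 2*161, so 1/161 is smaller: the convergent 10/7 is closer to x than 13/9.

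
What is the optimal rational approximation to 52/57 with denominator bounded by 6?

5/6

Expand x = 52/57 as a continued fraction with the Euclidean algorithm:
  52 = 0*57 + 52, so a_0 = 0.
  57 = 1*52 + 5, so a_1 = 1.
  52 = 10*5 + 2, so a_2 = 10.
  5 = 2*2 + 1, so a_3 = 2.
  2 = 2*1 + 0, so a_4 = 2.
so x = [0; 1, 10, 2, 2].
Convergents (p_i = a_i*p_{i-1} + p_{i-2}, q_i = a_i*q_{i-1} + q_{i-2} with p_{-2}=0, p_{-1}=1, q_{-2}=1, q_{-1}=0), until the denominator exceeds 6:
  i=0: a_0=0, p_0 = 0*1 + 0 = 0, q_0 = 0*0 + 1 = 1.
  i=1: a_1=1, p_1 = 1*0 + 1 = 1, q_1 = 1*1 + 0 = 1.
  i=2: a_2=10, p_2 = 10*1 + 0 = 10, q_2 = 10*1 + 1 = 11.
q_2 = 11 > 6, so the last convergent with denominator <= 6 is p_1/q_1 = 1/1.
The closest fraction with denominator <= 6 is either p_1/q_1 or the intermediate fraction (k*p_1 + p_0)/(k*q_1 + q_0) with the largest k >= 1 whose denominator stays <= 6; these approach x as k grows, and every other convergent or intermediate fraction in range is farther away.
Largest k: floor((6 - q_0)/q_1) = floor((6 - 1)/1) = 5.
That gives (5*1 + 0)/(5*1 + 1) = 5/6.
Compare the errors: |x - 1/1| = |52*1 - 1*57|/(57*1) = 5/57, and |x - 5/6| = |52*6 - 5*57|/(57*6) = 27/342.
Cross-multiplying, 27*57 = 1539 < 1710 = 5*342, so 27/342 is smaller: the intermediate fraction 5/6 is closer to x than 1/1.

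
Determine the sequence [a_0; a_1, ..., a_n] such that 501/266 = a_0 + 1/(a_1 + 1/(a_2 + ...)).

[1; 1, 7, 1, 1, 2, 1, 1, 2]

Run the Euclidean algorithm on 501 and 266; the successive quotients are the partial quotients a_0, a_1, ... (each step inverts the fractional part left over by the previous one):
  501 = 1*266 + 235, so a_0 = 1.
  266 = 1*235 + 31, so a_1 = 1.
  235 = 7*31 + 18, so a_2 = 7.
  31 = 1*18 + 13, so a_3 = 1.
  18 = 1*13 + 5, so a_4 = 1.
  13 = 2*5 + 3, so a_5 = 2.
  5 = 1*3 + 2, so a_6 = 1.
  3 = 1*2 + 1, so a_7 = 1.
  2 = 2*1 + 0, so a_8 = 2.
The remainder reaches 0 after 9 divisions, so the expansion has 9 partial quotients, read off in order.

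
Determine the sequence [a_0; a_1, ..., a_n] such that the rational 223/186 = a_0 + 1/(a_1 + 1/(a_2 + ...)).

[1; 5, 37]

Run the Euclidean algorithm on 223 and 186; the successive quotients are the partial quotients a_0, a_1, ... (each step inverts the fractional part left over by the previous one):
  223 = 1*186 + 37, so a_0 = 1.
  186 = 5*37 + 1, so a_1 = 5.
  37 = 37*1 + 0, so a_2 = 37.
The remainder reaches 0 after 3 divisions, so the expansion has 3 partial quotients, read off in order.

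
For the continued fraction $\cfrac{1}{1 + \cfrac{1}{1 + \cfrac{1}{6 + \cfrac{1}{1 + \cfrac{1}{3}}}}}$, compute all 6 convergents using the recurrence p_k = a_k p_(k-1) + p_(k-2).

Using the convergent recurrence p_i = a_i*p_{i-1} + p_{i-2}, q_i = a_i*q_{i-1} + q_{i-2} with p_{-2}=0, p_{-1}=1, q_{-2}=1, q_{-1}=0:
  i=0: a_0=0, p_0 = 0*1 + 0 = 0, q_0 = 0*0 + 1 = 1.
  i=1: a_1=1, p_1 = 1*0 + 1 = 1, q_1 = 1*1 + 0 = 1.
  i=2: a_2=1, p_2 = 1*1 + 0 = 1, q_2 = 1*1 + 1 = 2.
  i=3: a_3=6, p_3 = 6*1 + 1 = 7, q_3 = 6*2 + 1 = 13.
  i=4: a_4=1, p_4 = 1*7 + 1 = 8, q_4 = 1*13 + 2 = 15.
  i=5: a_5=3, p_5 = 3*8 + 7 = 31, q_5 = 3*15 + 13 = 58.

0/1, 1/1, 1/2, 7/13, 8/15, 31/58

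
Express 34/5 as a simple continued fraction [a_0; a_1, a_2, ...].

Run the Euclidean algorithm on 34 and 5; the successive quotients are the partial quotients a_0, a_1, ... (each step inverts the fractional part left over by the previous one):
  34 = 6*5 + 4, so a_0 = 6.
  5 = 1*4 + 1, so a_1 = 1.
  4 = 4*1 + 0, so a_2 = 4.
The remainder reaches 0 after 3 divisions, so the expansion has 3 partial quotients, read off in order.

[6; 1, 4]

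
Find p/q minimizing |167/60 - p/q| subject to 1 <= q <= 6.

Expand x = 167/60 as a continued fraction with the Euclidean algorithm:
  167 = 2*60 + 47, so a_0 = 2.
  60 = 1*47 + 13, so a_1 = 1.
  47 = 3*13 + 8, so a_2 = 3.
  13 = 1*8 + 5, so a_3 = 1.
  8 = 1*5 + 3, so a_4 = 1.
  5 = 1*3 + 2, so a_5 = 1.
  3 = 1*2 + 1, so a_6 = 1.
  2 = 2*1 + 0, so a_7 = 2.
so x = [2; 1, 3, 1, 1, 1, 1, 2].
Convergents (p_i = a_i*p_{i-1} + p_{i-2}, q_i = a_i*q_{i-1} + q_{i-2} with p_{-2}=0, p_{-1}=1, q_{-2}=1, q_{-1}=0), until the denominator exceeds 6:
  i=0: a_0=2, p_0 = 2*1 + 0 = 2, q_0 = 2*0 + 1 = 1.
  i=1: a_1=1, p_1 = 1*2 + 1 = 3, q_1 = 1*1 + 0 = 1.
  i=2: a_2=3, p_2 = 3*3 + 2 = 11, q_2 = 3*1 + 1 = 4.
  i=3: a_3=1, p_3 = 1*11 + 3 = 14, q_3 = 1*4 + 1 = 5.
  i=4: a_4=1, p_4 = 1*14 + 11 = 25, q_4 = 1*5 + 4 = 9.
q_4 = 9 > 6, so the last convergent with denominator <= 6 is p_3/q_3 = 14/5.
The closest fraction with denominator <= 6 is either p_3/q_3 or the intermediate fraction (k*p_3 + p_2)/(k*q_3 + q_2) with the largest k >= 1 whose denominator stays <= 6; these approach x as k grows, and every other convergent or intermediate fraction in range is farther away.
Largest k: floor((6 - q_2)/q_3) = floor((6 - 4)/5) = 0.
Since k = 0, no intermediate fraction beyond p_3/q_3 has denominator <= 6, so the convergent 14/5 is the closest (its error is |167*5 - 14*60|/(60*5) = 5/300).

14/5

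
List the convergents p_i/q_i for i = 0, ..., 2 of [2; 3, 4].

Using the convergent recurrence p_i = a_i*p_{i-1} + p_{i-2}, q_i = a_i*q_{i-1} + q_{i-2} with p_{-2}=0, p_{-1}=1, q_{-2}=1, q_{-1}=0:
  i=0: a_0=2, p_0 = 2*1 + 0 = 2, q_0 = 2*0 + 1 = 1.
  i=1: a_1=3, p_1 = 3*2 + 1 = 7, q_1 = 3*1 + 0 = 3.
  i=2: a_2=4, p_2 = 4*7 + 2 = 30, q_2 = 4*3 + 1 = 13.

2/1, 7/3, 30/13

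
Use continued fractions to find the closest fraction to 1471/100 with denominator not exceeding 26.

Expand x = 1471/100 as a continued fraction with the Euclidean algorithm:
  1471 = 14*100 + 71, so a_0 = 14.
  100 = 1*71 + 29, so a_1 = 1.
  71 = 2*29 + 13, so a_2 = 2.
  29 = 2*13 + 3, so a_3 = 2.
  13 = 4*3 + 1, so a_4 = 4.
  3 = 3*1 + 0, so a_5 = 3.
so x = [14; 1, 2, 2, 4, 3].
Convergents (p_i = a_i*p_{i-1} + p_{i-2}, q_i = a_i*q_{i-1} + q_{i-2} with p_{-2}=0, p_{-1}=1, q_{-2}=1, q_{-1}=0), until the denominator exceeds 26:
  i=0: a_0=14, p_0 = 14*1 + 0 = 14, q_0 = 14*0 + 1 = 1.
  i=1: a_1=1, p_1 = 1*14 + 1 = 15, q_1 = 1*1 + 0 = 1.
  i=2: a_2=2, p_2 = 2*15 + 14 = 44, q_2 = 2*1 + 1 = 3.
  i=3: a_3=2, p_3 = 2*44 + 15 = 103, q_3 = 2*3 + 1 = 7.
  i=4: a_4=4, p_4 = 4*103 + 44 = 456, q_4 = 4*7 + 3 = 31.
q_4 = 31 > 26, so the last convergent with denominator <= 26 is p_3/q_3 = 103/7.
The closest fraction with denominator <= 26 is either p_3/q_3 or the intermediate fraction (k*p_3 + p_2)/(k*q_3 + q_2) with the largest k >= 1 whose denominator stays <= 26; these approach x as k grows, and every other convergent or intermediate fraction in range is farther away.
Largest k: floor((26 - q_2)/q_3) = floor((26 - 3)/7) = 3.
That gives (3*103 + 44)/(3*7 + 3) = 353/24.
Compare the errors: |x - 103/7| = |1471*7 - 103*100|/(100*7) = 3/700, and |x - 353/24| = |1471*24 - 353*100|/(100*24) = 4/2400.
Cross-multiplying, 4*700 = 2800 < 7200 = 3*2400, so 4/2400 is smaller: the intermediate fraction 353/24 is closer to x than 103/7.

353/24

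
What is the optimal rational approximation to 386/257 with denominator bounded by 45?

Expand x = 386/257 as a continued fraction with the Euclidean algorithm:
  386 = 1*257 + 129, so a_0 = 1.
  257 = 1*129 + 128, so a_1 = 1.
  129 = 1*128 + 1, so a_2 = 1.
  128 = 128*1 + 0, so a_3 = 128.
so x = [1; 1, 1, 128].
Convergents (p_i = a_i*p_{i-1} + p_{i-2}, q_i = a_i*q_{i-1} + q_{i-2} with p_{-2}=0, p_{-1}=1, q_{-2}=1, q_{-1}=0), until the denominator exceeds 45:
  i=0: a_0=1, p_0 = 1*1 + 0 = 1, q_0 = 1*0 + 1 = 1.
  i=1: a_1=1, p_1 = 1*1 + 1 = 2, q_1 = 1*1 + 0 = 1.
  i=2: a_2=1, p_2 = 1*2 + 1 = 3, q_2 = 1*1 + 1 = 2.
  i=3: a_3=128, p_3 = 128*3 + 2 = 386, q_3 = 128*2 + 1 = 257.
q_3 = 257 > 45, so the last convergent with denominator <= 45 is p_2/q_2 = 3/2.
The closest fraction with denominator <= 45 is either p_2/q_2 or the intermediate fraction (k*p_2 + p_1)/(k*q_2 + q_1) with the largest k >= 1 whose denominator stays <= 45; these approach x as k grows, and every other convergent or intermediate fraction in range is farther away.
Largest k: floor((45 - q_1)/q_2) = floor((45 - 1)/2) = 22.
That gives (22*3 + 2)/(22*2 + 1) = 68/45.
Compare the errors: |x - 3/2| = |386*2 - 3*257|/(257*2) = 1/514, and |x - 68/45| = |386*45 - 68*257|/(257*45) = 106/11565.
Cross-multiplying, 1*11565 = 11565 < 54484 = 106*514, so 1/514 is smaller: the convergent 3/2 is closer to x than 68/45.

3/2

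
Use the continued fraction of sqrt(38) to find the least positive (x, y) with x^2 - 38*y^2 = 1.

First expand sqrt(38) as a continued fraction. With x_i = (sqrt(38) + m_i)/d_i and (m_0, d_0) = (0, 1): a_0 = floor(sqrt(38)) = 6, since 6^2 = 36 <= 38 < 49 = 7^2.
Iterate m_{i+1} = d_i*a_i - m_i, d_{i+1} = (38 - m_{i+1}^2)/d_i, a_{i+1} = floor((a_0 + m_{i+1})/d_{i+1}):
  m_1 = 1*6 - 0 = 6, d_1 = (38 - 6^2)/1 = 2/1 = 2, a_1 = floor((6 + 6)/2) = 6.
  m_2 = 2*6 - 6 = 6, d_2 = (38 - 6^2)/2 = 2/2 = 1, a_2 = floor((6 + 6)/1) = 12.
  m_3 = 1*12 - 6 = 6, d_3 = (38 - 6^2)/1 = 2/1 = 2: (m_3, d_3) = (m_1, d_1) = (6, 2), so from here the quotients repeat a_1, a_2; the period length is 2.
So sqrt(38) = [6; (6, 12)] with period length k = 2.
k is even, so the fundamental solution of x^2 - 38y^2 = 1 is (p_{k-1}, q_{k-1}) = (p_1, q_1); compute convergents through index 1.
Convergents (p_i = a_i*p_{i-1} + p_{i-2}, q_i = a_i*q_{i-1} + q_{i-2} with p_{-2}=0, p_{-1}=1, q_{-2}=1, q_{-1}=0):
  i=0: a_0=6, p_0 = 6*1 + 0 = 6, q_0 = 6*0 + 1 = 1.
  i=1: a_1=6, p_1 = 6*6 + 1 = 37, q_1 = 6*1 + 0 = 6.
Check: 37^2 - 38*6^2 = 1369 - 1368 = 1, so (x, y) = (37, 6) solves the equation, and by the theorem it is the least positive solution.

(x, y) = (37, 6)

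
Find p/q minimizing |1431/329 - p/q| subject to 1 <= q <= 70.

274/63

Expand x = 1431/329 as a continued fraction with the Euclidean algorithm:
  1431 = 4*329 + 115, so a_0 = 4.
  329 = 2*115 + 99, so a_1 = 2.
  115 = 1*99 + 16, so a_2 = 1.
  99 = 6*16 + 3, so a_3 = 6.
  16 = 5*3 + 1, so a_4 = 5.
  3 = 3*1 + 0, so a_5 = 3.
so x = [4; 2, 1, 6, 5, 3].
Convergents (p_i = a_i*p_{i-1} + p_{i-2}, q_i = a_i*q_{i-1} + q_{i-2} with p_{-2}=0, p_{-1}=1, q_{-2}=1, q_{-1}=0), until the denominator exceeds 70:
  i=0: a_0=4, p_0 = 4*1 + 0 = 4, q_0 = 4*0 + 1 = 1.
  i=1: a_1=2, p_1 = 2*4 + 1 = 9, q_1 = 2*1 + 0 = 2.
  i=2: a_2=1, p_2 = 1*9 + 4 = 13, q_2 = 1*2 + 1 = 3.
  i=3: a_3=6, p_3 = 6*13 + 9 = 87, q_3 = 6*3 + 2 = 20.
  i=4: a_4=5, p_4 = 5*87 + 13 = 448, q_4 = 5*20 + 3 = 103.
q_4 = 103 > 70, so the last convergent with denominator <= 70 is p_3/q_3 = 87/20.
The closest fraction with denominator <= 70 is either p_3/q_3 or the intermediate fraction (k*p_3 + p_2)/(k*q_3 + q_2) with the largest k >= 1 whose denominator stays <= 70; these approach x as k grows, and every other convergent or intermediate fraction in range is farther away.
Largest k: floor((70 - q_2)/q_3) = floor((70 - 3)/20) = 3.
That gives (3*87 + 13)/(3*20 + 3) = 274/63.
Compare the errors: |x - 87/20| = |1431*20 - 87*329|/(329*20) = 3/6580, and |x - 274/63| = |1431*63 - 274*329|/(329*63) = 7/20727.
Cross-multiplying, 7*6580 = 46060 < 62181 = 3*20727, so 7/20727 is smaller: the intermediate fraction 274/63 is closer to x than 87/20.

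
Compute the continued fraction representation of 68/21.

Run the Euclidean algorithm on 68 and 21; the successive quotients are the partial quotients a_0, a_1, ... (each step inverts the fractional part left over by the previous one):
  68 = 3*21 + 5, so a_0 = 3.
  21 = 4*5 + 1, so a_1 = 4.
  5 = 5*1 + 0, so a_2 = 5.
The remainder reaches 0 after 3 divisions, so the expansion has 3 partial quotients, read off in order.

[3; 4, 5]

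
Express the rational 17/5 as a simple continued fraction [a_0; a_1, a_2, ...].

[3; 2, 2]

Run the Euclidean algorithm on 17 and 5; the successive quotients are the partial quotients a_0, a_1, ... (each step inverts the fractional part left over by the previous one):
  17 = 3*5 + 2, so a_0 = 3.
  5 = 2*2 + 1, so a_1 = 2.
  2 = 2*1 + 0, so a_2 = 2.
The remainder reaches 0 after 3 divisions, so the expansion has 3 partial quotients, read off in order.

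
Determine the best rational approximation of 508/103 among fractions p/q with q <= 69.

Expand x = 508/103 as a continued fraction with the Euclidean algorithm:
  508 = 4*103 + 96, so a_0 = 4.
  103 = 1*96 + 7, so a_1 = 1.
  96 = 13*7 + 5, so a_2 = 13.
  7 = 1*5 + 2, so a_3 = 1.
  5 = 2*2 + 1, so a_4 = 2.
  2 = 2*1 + 0, so a_5 = 2.
so x = [4; 1, 13, 1, 2, 2].
Convergents (p_i = a_i*p_{i-1} + p_{i-2}, q_i = a_i*q_{i-1} + q_{i-2} with p_{-2}=0, p_{-1}=1, q_{-2}=1, q_{-1}=0), until the denominator exceeds 69:
  i=0: a_0=4, p_0 = 4*1 + 0 = 4, q_0 = 4*0 + 1 = 1.
  i=1: a_1=1, p_1 = 1*4 + 1 = 5, q_1 = 1*1 + 0 = 1.
  i=2: a_2=13, p_2 = 13*5 + 4 = 69, q_2 = 13*1 + 1 = 14.
  i=3: a_3=1, p_3 = 1*69 + 5 = 74, q_3 = 1*14 + 1 = 15.
  i=4: a_4=2, p_4 = 2*74 + 69 = 217, q_4 = 2*15 + 14 = 44.
  i=5: a_5=2, p_5 = 2*217 + 74 = 508, q_5 = 2*44 + 15 = 103.
q_5 = 103 > 69, so the last convergent with denominator <= 69 is p_4/q_4 = 217/44.
The closest fraction with denominator <= 69 is either p_4/q_4 or the intermediate fraction (k*p_4 + p_3)/(k*q_4 + q_3) with the largest k >= 1 whose denominator stays <= 69; these approach x as k grows, and every other convergent or intermediate fraction in range is farther away.
Largest k: floor((69 - q_3)/q_4) = floor((69 - 15)/44) = 1.
That gives (1*217 + 74)/(1*44 + 15) = 291/59.
Compare the errors: |x - 217/44| = |508*44 - 217*103|/(103*44) = 1/4532, and |x - 291/59| = |508*59 - 291*103|/(103*59) = 1/6077.
Cross-multiplying, 1*4532 = 4532 < 6077 = 1*6077, so 1/6077 is smaller: the intermediate fraction 291/59 is closer to x than 217/44.

291/59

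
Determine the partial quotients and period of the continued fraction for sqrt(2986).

[54; (1, 1, 1, 4, 3, 3, 4, 1, 1, 1, 108)]

Write x_i = (sqrt(2986) + m_i)/d_i with (m_0, d_0) = (0, 1). a_0 = floor(sqrt(2986)) = 54, since 54^2 = 2916 <= 2986 < 3025 = 55^2.
Iterate m_{i+1} = d_i*a_i - m_i, d_{i+1} = (2986 - m_{i+1}^2)/d_i, a_{i+1} = floor((a_0 + m_{i+1})/d_{i+1}):
  m_1 = 1*54 - 0 = 54, d_1 = (2986 - 54^2)/1 = 70/1 = 70, a_1 = floor((54 + 54)/70) = 1.
  m_2 = 70*1 - 54 = 16, d_2 = (2986 - 16^2)/70 = 2730/70 = 39, a_2 = floor((54 + 16)/39) = 1.
  m_3 = 39*1 - 16 = 23, d_3 = (2986 - 23^2)/39 = 2457/39 = 63, a_3 = floor((54 + 23)/63) = 1.
  m_4 = 63*1 - 23 = 40, d_4 = (2986 - 40^2)/63 = 1386/63 = 22, a_4 = floor((54 + 40)/22) = 4.
  m_5 = 22*4 - 40 = 48, d_5 = (2986 - 48^2)/22 = 682/22 = 31, a_5 = floor((54 + 48)/31) = 3.
  m_6 = 31*3 - 48 = 45, d_6 = (2986 - 45^2)/31 = 961/31 = 31, a_6 = floor((54 + 45)/31) = 3.
  m_7 = 31*3 - 45 = 48, d_7 = (2986 - 48^2)/31 = 682/31 = 22, a_7 = floor((54 + 48)/22) = 4.
  m_8 = 22*4 - 48 = 40, d_8 = (2986 - 40^2)/22 = 1386/22 = 63, a_8 = floor((54 + 40)/63) = 1.
  m_9 = 63*1 - 40 = 23, d_9 = (2986 - 23^2)/63 = 2457/63 = 39, a_9 = floor((54 + 23)/39) = 1.
  m_10 = 39*1 - 23 = 16, d_10 = (2986 - 16^2)/39 = 2730/39 = 70, a_10 = floor((54 + 16)/70) = 1.
  m_11 = 70*1 - 16 = 54, d_11 = (2986 - 54^2)/70 = 70/70 = 1, a_11 = floor((54 + 54)/1) = 108.
  m_12 = 1*108 - 54 = 54, d_12 = (2986 - 54^2)/1 = 70/1 = 70: (m_12, d_12) = (m_1, d_1) = (54, 70), so from here the quotients repeat a_1, ..., a_11; the period length is 11.
Hence the expansion of sqrt(2986) is a_0 = 54 followed by the repeating block 1, 1, 1, 4, 3, 3, 4, 1, 1, 1, 108 (period 11).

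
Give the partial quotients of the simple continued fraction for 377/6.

[62; 1, 5]

Run the Euclidean algorithm on 377 and 6; the successive quotients are the partial quotients a_0, a_1, ... (each step inverts the fractional part left over by the previous one):
  377 = 62*6 + 5, so a_0 = 62.
  6 = 1*5 + 1, so a_1 = 1.
  5 = 5*1 + 0, so a_2 = 5.
The remainder reaches 0 after 3 divisions, so the expansion has 3 partial quotients, read off in order.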